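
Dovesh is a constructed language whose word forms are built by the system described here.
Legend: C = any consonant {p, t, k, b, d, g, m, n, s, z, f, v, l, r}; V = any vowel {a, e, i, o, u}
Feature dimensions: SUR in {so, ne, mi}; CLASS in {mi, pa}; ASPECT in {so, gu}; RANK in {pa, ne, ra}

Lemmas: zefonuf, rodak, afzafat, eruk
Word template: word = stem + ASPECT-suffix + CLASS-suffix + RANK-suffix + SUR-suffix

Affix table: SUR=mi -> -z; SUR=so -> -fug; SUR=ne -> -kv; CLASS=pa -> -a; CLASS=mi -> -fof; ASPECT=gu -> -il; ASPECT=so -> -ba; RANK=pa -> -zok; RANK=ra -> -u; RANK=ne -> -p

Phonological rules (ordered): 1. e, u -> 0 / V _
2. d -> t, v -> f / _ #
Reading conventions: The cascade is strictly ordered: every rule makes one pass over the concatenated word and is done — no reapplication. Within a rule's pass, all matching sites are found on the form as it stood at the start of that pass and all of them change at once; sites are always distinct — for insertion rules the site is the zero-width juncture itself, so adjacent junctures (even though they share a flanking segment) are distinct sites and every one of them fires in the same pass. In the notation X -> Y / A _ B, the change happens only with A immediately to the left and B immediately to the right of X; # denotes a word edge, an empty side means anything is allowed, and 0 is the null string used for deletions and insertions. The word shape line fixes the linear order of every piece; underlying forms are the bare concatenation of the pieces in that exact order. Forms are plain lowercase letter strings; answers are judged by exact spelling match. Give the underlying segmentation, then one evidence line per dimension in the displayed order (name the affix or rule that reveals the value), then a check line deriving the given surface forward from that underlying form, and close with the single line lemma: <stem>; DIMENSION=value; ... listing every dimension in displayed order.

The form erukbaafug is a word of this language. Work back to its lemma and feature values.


underlying: eruk-ba-a-u-fug
SUR=so - signalled by the affix -fug
CLASS=pa - signalled by the affix -a
ASPECT=so - signalled by the affix -ba
RANK=ra - signalled by the affix -u
check: erukbaaufug -> erukbaafug -> erukbaafug
lemma: eruk; SUR=so; CLASS=pa; ASPECT=so; RANK=ra


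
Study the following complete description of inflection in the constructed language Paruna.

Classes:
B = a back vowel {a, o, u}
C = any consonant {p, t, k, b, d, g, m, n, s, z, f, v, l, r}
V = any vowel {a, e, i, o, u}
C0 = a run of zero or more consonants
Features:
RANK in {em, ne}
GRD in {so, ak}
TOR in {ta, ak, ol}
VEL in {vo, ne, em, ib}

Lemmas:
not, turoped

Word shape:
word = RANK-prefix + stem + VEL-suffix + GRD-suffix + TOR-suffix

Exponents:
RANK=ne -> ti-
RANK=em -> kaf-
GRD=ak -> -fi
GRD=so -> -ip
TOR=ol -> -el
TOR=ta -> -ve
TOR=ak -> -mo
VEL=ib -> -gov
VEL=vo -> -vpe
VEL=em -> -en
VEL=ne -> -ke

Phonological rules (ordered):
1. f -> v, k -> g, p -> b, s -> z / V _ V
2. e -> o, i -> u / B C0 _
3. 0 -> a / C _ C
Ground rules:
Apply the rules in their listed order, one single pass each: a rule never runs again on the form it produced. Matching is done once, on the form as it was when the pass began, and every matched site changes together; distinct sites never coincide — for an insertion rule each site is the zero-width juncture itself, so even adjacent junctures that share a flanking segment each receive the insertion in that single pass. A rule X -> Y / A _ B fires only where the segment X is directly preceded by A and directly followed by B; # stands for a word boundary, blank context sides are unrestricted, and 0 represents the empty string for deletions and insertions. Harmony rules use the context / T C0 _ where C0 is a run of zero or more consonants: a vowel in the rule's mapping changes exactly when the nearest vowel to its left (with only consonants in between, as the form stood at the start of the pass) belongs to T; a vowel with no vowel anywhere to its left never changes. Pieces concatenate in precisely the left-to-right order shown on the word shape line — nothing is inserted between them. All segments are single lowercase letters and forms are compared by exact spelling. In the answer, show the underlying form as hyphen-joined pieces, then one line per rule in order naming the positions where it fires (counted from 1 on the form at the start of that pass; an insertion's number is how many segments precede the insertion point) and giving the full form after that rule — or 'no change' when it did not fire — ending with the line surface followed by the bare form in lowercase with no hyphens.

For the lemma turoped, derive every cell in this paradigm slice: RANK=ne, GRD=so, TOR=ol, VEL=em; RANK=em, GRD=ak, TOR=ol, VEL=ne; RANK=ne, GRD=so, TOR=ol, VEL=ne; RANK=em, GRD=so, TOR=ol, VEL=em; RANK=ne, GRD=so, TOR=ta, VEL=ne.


cell RANK=ne, GRD=so, TOR=ol, VEL=em:
underlying: ti-turoped-en-ip-el
1. f -> v, k -> g, p -> b, s -> z / V _ V: fires at position(s) 7, 13: titurobedenibel
2. e -> o, i -> u / B C0 _: fires at position(s) 8: titurobodenibel
3. 0 -> a / C _ C: no change
surface: titurobodenibel

cell RANK=em, GRD=ak, TOR=ol, VEL=ne:
underlying: kaf-turoped-ke-fi-el
1. f -> v, k -> g, p -> b, s -> z / V _ V: fires at position(s) 8, 13: kafturobedkeviel
2. e -> o, i -> u / B C0 _: fires at position(s) 9: kafturobodkeviel
3. 0 -> a / C _ C: inserts after position(s) 3, 10: kafaturobodakeviel
surface: kafaturobodakeviel

cell RANK=ne, GRD=so, TOR=ol, VEL=ne:
underlying: ti-turoped-ke-ip-el
1. f -> v, k -> g, p -> b, s -> z / V _ V: fires at position(s) 7, 13: titurobedkeibel
2. e -> o, i -> u / B C0 _: fires at position(s) 8: titurobodkeibel
3. 0 -> a / C _ C: inserts after position(s) 9: titurobodakeibel
surface: titurobodakeibel

cell RANK=em, GRD=so, TOR=ol, VEL=em:
underlying: kaf-turoped-en-ip-el
1. f -> v, k -> g, p -> b, s -> z / V _ V: fires at position(s) 8, 14: kafturobedenibel
2. e -> o, i -> u / B C0 _: fires at position(s) 9: kafturobodenibel
3. 0 -> a / C _ C: inserts after position(s) 3: kafaturobodenibel
surface: kafaturobodenibel

cell RANK=ne, GRD=so, TOR=ta, VEL=ne:
underlying: ti-turoped-ke-ip-ve
1. f -> v, k -> g, p -> b, s -> z / V _ V: fires at position(s) 7: titurobedkeipve
2. e -> o, i -> u / B C0 _: fires at position(s) 8: titurobodkeipve
3. 0 -> a / C _ C: inserts after position(s) 9, 13: titurobodakeipave
surface: titurobodakeipave


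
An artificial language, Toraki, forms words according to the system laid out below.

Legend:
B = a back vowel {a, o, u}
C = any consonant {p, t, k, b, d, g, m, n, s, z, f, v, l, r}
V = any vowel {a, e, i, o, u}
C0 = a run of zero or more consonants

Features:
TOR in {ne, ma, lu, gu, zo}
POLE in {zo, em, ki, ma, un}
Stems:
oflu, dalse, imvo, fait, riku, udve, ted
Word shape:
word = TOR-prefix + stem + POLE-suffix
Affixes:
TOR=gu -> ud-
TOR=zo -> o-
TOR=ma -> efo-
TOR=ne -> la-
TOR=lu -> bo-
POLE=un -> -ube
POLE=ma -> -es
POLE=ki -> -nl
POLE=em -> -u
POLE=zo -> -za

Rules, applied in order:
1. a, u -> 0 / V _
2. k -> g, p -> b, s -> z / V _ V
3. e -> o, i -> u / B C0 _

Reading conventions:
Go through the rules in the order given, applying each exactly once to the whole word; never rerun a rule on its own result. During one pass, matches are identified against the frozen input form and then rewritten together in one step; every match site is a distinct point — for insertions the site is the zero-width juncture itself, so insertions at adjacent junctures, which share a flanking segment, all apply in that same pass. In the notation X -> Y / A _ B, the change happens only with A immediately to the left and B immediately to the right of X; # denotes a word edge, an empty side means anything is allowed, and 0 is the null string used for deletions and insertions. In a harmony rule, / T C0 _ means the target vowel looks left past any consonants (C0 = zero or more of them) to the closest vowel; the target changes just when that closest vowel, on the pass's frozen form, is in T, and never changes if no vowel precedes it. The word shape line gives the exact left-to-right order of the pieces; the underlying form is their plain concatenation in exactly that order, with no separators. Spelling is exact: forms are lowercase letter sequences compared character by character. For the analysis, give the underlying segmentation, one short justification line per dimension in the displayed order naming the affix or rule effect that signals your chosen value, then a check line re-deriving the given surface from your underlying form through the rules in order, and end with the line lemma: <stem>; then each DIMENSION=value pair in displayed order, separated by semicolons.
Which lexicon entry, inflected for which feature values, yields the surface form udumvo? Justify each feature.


underlying: ud-imvo-u
TOR=gu - signalled by the affix ud-
POLE=em - signalled by the affix -u
check: udimvou -> udimvo -> udimvo -> udumvo
lemma: imvo; TOR=gu; POLE=em


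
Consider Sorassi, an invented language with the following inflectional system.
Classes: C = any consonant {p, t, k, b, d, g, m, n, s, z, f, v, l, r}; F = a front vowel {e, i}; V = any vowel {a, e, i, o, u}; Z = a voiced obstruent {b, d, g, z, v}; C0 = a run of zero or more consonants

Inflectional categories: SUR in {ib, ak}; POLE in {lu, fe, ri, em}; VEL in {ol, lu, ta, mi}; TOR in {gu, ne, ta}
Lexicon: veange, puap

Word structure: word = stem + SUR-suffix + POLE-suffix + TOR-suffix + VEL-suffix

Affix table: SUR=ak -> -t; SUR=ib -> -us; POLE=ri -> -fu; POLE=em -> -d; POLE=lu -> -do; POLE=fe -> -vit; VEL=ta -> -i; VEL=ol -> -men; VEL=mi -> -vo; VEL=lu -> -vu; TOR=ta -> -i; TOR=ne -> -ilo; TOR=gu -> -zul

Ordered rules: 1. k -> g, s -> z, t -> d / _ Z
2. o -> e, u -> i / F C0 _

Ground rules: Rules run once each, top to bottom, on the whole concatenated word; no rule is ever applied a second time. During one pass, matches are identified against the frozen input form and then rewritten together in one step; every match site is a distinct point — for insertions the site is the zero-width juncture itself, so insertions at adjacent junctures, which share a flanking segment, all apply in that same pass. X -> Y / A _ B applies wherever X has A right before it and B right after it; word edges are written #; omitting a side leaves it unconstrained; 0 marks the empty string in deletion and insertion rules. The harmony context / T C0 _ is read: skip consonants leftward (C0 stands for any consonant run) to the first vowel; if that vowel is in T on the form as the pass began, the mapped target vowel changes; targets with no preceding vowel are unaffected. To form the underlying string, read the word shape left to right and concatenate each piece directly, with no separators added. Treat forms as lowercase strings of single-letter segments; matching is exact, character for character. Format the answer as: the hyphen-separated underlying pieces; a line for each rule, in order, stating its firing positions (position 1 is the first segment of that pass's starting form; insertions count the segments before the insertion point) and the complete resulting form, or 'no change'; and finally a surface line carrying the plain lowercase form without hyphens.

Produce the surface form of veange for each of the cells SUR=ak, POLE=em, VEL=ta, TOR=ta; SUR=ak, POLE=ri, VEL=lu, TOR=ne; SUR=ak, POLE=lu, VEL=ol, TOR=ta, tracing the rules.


cell SUR=ak, POLE=em, VEL=ta, TOR=ta:
underlying: veange-t-d-i-i
1. k -> g, s -> z, t -> d / _ Z: fires at position(s) 7: veangeddii
2. o -> e, u -> i / F C0 _: no change
surface: veangeddii

cell SUR=ak, POLE=ri, VEL=lu, TOR=ne:
underlying: veange-t-fu-ilo-vu
1. k -> g, s -> z, t -> d / _ Z: no change
2. o -> e, u -> i / F C0 _: fires at position(s) 9, 12: veangetfiilevu
surface: veangetfiilevu

cell SUR=ak, POLE=lu, VEL=ol, TOR=ta:
underlying: veange-t-do-i-men
1. k -> g, s -> z, t -> d / _ Z: fires at position(s) 7: veangeddoimen
2. o -> e, u -> i / F C0 _: fires at position(s) 9: veangeddeimen
surface: veangeddeimen


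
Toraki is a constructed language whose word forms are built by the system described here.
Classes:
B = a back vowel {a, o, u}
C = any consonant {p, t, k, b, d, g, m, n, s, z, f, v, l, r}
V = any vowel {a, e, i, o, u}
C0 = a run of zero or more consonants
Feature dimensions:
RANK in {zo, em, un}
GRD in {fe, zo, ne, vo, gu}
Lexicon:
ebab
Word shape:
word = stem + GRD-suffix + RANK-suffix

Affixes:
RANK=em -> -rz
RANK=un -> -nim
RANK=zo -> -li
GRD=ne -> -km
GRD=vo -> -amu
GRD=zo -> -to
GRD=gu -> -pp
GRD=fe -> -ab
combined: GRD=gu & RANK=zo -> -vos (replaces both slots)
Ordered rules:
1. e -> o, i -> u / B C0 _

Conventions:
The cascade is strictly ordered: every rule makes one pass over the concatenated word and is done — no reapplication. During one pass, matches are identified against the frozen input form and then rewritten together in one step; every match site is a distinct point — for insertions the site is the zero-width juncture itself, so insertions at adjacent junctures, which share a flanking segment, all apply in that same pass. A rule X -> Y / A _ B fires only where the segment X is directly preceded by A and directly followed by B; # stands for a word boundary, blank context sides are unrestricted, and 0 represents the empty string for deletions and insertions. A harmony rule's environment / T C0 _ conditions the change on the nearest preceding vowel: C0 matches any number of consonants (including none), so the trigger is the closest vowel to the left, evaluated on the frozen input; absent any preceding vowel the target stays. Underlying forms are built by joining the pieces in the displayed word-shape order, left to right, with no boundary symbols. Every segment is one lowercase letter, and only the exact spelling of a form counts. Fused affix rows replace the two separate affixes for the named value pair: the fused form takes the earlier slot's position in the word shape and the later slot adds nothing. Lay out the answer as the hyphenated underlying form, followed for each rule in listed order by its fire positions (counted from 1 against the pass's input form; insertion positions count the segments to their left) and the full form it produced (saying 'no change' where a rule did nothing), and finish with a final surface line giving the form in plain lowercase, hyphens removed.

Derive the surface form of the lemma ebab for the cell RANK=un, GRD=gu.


underlying: ebab-pp-nim
1. e -> o, i -> u / B C0 _: fires at position(s) 8: ebabppnum
surface: ebabppnum


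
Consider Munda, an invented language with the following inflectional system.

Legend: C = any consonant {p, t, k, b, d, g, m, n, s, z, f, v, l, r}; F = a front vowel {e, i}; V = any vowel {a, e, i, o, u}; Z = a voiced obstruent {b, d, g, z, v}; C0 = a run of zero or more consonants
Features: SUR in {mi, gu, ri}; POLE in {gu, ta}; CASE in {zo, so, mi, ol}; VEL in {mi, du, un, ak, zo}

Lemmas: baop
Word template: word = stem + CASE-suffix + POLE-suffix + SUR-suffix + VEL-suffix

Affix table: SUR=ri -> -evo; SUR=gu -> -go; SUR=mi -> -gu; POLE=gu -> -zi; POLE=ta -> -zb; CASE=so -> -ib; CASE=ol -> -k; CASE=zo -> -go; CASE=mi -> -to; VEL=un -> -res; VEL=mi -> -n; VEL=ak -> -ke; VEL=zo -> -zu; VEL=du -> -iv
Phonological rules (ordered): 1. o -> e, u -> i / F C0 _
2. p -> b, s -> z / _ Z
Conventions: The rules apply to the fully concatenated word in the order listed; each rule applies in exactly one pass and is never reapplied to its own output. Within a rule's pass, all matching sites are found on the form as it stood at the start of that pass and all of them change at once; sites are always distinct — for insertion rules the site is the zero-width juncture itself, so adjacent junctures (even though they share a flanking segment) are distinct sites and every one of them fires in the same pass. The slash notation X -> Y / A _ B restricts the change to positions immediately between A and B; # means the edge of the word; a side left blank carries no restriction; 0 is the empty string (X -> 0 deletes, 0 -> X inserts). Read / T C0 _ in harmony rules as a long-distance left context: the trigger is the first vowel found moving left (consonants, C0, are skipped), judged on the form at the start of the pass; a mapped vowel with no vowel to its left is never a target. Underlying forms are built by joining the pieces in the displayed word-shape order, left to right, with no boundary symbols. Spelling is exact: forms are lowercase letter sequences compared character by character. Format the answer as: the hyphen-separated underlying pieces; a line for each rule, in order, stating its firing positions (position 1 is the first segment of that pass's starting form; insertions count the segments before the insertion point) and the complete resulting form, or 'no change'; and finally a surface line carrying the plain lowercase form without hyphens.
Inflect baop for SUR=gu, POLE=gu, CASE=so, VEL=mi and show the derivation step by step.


underlying: baop-ib-zi-go-n
1. o -> e, u -> i / F C0 _: fires at position(s) 10: baopibzigen
2. p -> b, s -> z / _ Z: no change
surface: baopibzigen


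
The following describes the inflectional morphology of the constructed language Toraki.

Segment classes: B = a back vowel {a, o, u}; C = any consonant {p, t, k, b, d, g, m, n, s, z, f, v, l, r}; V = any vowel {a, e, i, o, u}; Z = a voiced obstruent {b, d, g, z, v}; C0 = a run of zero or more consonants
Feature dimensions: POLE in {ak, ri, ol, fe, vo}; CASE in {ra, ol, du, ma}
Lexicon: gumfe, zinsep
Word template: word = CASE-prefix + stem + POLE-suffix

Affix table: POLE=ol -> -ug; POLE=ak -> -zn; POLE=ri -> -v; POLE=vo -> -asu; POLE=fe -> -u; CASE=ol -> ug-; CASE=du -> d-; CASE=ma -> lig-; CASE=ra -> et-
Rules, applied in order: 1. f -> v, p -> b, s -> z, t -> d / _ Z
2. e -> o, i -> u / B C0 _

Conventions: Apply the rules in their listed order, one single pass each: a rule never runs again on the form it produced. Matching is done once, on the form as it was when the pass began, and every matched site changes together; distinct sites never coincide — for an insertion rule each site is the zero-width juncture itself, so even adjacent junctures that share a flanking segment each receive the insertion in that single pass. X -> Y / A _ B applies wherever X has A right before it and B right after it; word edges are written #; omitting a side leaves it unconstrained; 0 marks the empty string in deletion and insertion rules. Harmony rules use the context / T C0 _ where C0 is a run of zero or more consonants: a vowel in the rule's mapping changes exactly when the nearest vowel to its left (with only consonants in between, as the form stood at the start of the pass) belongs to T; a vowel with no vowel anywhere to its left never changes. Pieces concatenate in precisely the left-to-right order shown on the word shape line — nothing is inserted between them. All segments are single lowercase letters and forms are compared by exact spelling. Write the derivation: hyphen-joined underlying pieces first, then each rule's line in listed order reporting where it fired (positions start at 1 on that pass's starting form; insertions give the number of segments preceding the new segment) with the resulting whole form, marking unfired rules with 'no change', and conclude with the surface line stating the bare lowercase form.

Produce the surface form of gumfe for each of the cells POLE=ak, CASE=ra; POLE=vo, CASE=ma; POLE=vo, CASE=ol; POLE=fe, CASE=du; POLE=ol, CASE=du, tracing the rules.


cell POLE=ak, CASE=ra:
underlying: et-gumfe-zn
1. f -> v, p -> b, s -> z, t -> d / _ Z: fires at position(s) 2: edgumfezn
2. e -> o, i -> u / B C0 _: fires at position(s) 7: edgumfozn
surface: edgumfozn

cell POLE=vo, CASE=ma:
underlying: lig-gumfe-asu
1. f -> v, p -> b, s -> z, t -> d / _ Z: no change
2. e -> o, i -> u / B C0 _: fires at position(s) 8: liggumfoasu
surface: liggumfoasu

cell POLE=vo, CASE=ol:
underlying: ug-gumfe-asu
1. f -> v, p -> b, s -> z, t -> d / _ Z: no change
2. e -> o, i -> u / B C0 _: fires at position(s) 7: uggumfoasu
surface: uggumfoasu

cell POLE=fe, CASE=du:
underlying: d-gumfe-u
1. f -> v, p -> b, s -> z, t -> d / _ Z: no change
2. e -> o, i -> u / B C0 _: fires at position(s) 6: dgumfou
surface: dgumfou

cell POLE=ol, CASE=du:
underlying: d-gumfe-ug
1. f -> v, p -> b, s -> z, t -> d / _ Z: no change
2. e -> o, i -> u / B C0 _: fires at position(s) 6: dgumfoug
surface: dgumfoug


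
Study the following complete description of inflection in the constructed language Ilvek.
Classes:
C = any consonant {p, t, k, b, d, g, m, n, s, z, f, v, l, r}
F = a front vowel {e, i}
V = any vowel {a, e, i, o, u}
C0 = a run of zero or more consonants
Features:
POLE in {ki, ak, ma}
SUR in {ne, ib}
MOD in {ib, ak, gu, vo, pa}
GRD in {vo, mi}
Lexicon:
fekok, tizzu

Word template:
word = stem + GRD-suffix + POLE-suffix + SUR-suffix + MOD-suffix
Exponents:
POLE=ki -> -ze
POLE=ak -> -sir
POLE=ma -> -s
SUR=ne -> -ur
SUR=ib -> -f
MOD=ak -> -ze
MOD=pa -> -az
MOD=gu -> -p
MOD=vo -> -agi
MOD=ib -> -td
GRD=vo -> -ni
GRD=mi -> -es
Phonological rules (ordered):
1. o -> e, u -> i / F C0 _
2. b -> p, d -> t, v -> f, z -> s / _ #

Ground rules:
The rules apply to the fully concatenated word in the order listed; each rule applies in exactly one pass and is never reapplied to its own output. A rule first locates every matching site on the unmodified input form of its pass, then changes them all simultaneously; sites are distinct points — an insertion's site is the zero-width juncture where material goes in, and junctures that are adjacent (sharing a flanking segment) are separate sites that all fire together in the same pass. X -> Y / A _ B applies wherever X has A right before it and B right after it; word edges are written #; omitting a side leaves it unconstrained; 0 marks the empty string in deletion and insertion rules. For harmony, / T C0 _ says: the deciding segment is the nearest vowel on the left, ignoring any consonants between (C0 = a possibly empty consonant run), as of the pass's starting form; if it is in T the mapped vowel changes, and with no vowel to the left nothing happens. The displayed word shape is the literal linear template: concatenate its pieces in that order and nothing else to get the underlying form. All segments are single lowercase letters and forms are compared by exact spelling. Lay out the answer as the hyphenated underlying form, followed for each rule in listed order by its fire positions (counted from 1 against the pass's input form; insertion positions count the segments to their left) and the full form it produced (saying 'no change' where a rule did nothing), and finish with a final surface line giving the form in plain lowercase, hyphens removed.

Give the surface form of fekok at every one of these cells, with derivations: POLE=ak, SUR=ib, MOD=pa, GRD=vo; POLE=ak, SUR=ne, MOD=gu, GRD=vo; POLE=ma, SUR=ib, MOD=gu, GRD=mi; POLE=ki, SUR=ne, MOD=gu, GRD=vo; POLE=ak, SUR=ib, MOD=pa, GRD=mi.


cell POLE=ak, SUR=ib, MOD=pa, GRD=vo:
underlying: fekok-ni-sir-f-az
1. o -> e, u -> i / F C0 _: fires at position(s) 4: fekeknisirfaz
2. b -> p, d -> t, v -> f, z -> s / _ #: fires at position(s) 13: fekeknisirfas
surface: fekeknisirfas

cell POLE=ak, SUR=ne, MOD=gu, GRD=vo:
underlying: fekok-ni-sir-ur-p
1. o -> e, u -> i / F C0 _: fires at position(s) 4, 11: fekeknisirirp
2. b -> p, d -> t, v -> f, z -> s / _ #: no change
surface: fekeknisirirp

cell POLE=ma, SUR=ib, MOD=gu, GRD=mi:
underlying: fekok-es-s-f-p
1. o -> e, u -> i / F C0 _: fires at position(s) 4: fekekessfp
2. b -> p, d -> t, v -> f, z -> s / _ #: no change
surface: fekekessfp

cell POLE=ki, SUR=ne, MOD=gu, GRD=vo:
underlying: fekok-ni-ze-ur-p
1. o -> e, u -> i / F C0 _: fires at position(s) 4, 10: fekeknizeirp
2. b -> p, d -> t, v -> f, z -> s / _ #: no change
surface: fekeknizeirp

cell POLE=ak, SUR=ib, MOD=pa, GRD=mi:
underlying: fekok-es-sir-f-az
1. o -> e, u -> i / F C0 _: fires at position(s) 4: fekekessirfaz
2. b -> p, d -> t, v -> f, z -> s / _ #: fires at position(s) 13: fekekessirfas
surface: fekekessirfas


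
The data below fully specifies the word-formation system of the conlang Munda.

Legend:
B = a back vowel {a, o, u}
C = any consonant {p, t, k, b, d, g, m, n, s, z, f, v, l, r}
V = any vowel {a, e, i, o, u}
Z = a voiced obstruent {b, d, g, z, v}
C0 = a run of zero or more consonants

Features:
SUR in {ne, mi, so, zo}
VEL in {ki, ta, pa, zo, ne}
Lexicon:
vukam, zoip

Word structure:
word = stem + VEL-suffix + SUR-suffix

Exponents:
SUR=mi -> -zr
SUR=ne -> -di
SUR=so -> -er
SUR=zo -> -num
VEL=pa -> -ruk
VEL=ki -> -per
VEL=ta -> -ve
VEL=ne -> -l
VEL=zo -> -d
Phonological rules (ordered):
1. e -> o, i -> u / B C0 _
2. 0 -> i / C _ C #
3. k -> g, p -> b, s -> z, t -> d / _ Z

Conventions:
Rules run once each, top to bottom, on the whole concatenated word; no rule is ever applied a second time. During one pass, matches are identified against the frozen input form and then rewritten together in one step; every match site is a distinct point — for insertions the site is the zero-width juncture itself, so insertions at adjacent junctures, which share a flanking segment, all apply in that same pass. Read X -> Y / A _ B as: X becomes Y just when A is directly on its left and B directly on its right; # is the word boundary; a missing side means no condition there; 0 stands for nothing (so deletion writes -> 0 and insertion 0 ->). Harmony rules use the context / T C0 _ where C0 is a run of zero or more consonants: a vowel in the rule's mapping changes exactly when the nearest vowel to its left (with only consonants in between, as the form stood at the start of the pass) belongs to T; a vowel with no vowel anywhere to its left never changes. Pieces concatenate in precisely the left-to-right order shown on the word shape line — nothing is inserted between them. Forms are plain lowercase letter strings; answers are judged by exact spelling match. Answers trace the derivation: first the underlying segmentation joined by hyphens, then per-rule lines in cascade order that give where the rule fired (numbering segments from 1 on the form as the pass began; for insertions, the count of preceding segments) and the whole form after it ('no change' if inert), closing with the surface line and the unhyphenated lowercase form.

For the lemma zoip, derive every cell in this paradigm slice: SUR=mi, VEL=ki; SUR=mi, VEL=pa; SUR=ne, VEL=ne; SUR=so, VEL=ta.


cell SUR=mi, VEL=ki:
underlying: zoip-per-zr
1. e -> o, i -> u / B C0 _: fires at position(s) 3: zoupperzr
2. 0 -> i / C _ C #: inserts after position(s) 8: zoupperzir
3. k -> g, p -> b, s -> z, t -> d / _ Z: no change
surface: zoupperzir

cell SUR=mi, VEL=pa:
underlying: zoip-ruk-zr
1. e -> o, i -> u / B C0 _: fires at position(s) 3: zouprukzr
2. 0 -> i / C _ C #: inserts after position(s) 8: zouprukzir
3. k -> g, p -> b, s -> z, t -> d / _ Z: fires at position(s) 7: zouprugzir
surface: zouprugzir

cell SUR=ne, VEL=ne:
underlying: zoip-l-di
1. e -> o, i -> u / B C0 _: fires at position(s) 3: zoupldi
2. 0 -> i / C _ C #: no change
3. k -> g, p -> b, s -> z, t -> d / _ Z: no change
surface: zoupldi

cell SUR=so, VEL=ta:
underlying: zoip-ve-er
1. e -> o, i -> u / B C0 _: fires at position(s) 3: zoupveer
2. 0 -> i / C _ C #: no change
3. k -> g, p -> b, s -> z, t -> d / _ Z: fires at position(s) 4: zoubveer
surface: zoubveer


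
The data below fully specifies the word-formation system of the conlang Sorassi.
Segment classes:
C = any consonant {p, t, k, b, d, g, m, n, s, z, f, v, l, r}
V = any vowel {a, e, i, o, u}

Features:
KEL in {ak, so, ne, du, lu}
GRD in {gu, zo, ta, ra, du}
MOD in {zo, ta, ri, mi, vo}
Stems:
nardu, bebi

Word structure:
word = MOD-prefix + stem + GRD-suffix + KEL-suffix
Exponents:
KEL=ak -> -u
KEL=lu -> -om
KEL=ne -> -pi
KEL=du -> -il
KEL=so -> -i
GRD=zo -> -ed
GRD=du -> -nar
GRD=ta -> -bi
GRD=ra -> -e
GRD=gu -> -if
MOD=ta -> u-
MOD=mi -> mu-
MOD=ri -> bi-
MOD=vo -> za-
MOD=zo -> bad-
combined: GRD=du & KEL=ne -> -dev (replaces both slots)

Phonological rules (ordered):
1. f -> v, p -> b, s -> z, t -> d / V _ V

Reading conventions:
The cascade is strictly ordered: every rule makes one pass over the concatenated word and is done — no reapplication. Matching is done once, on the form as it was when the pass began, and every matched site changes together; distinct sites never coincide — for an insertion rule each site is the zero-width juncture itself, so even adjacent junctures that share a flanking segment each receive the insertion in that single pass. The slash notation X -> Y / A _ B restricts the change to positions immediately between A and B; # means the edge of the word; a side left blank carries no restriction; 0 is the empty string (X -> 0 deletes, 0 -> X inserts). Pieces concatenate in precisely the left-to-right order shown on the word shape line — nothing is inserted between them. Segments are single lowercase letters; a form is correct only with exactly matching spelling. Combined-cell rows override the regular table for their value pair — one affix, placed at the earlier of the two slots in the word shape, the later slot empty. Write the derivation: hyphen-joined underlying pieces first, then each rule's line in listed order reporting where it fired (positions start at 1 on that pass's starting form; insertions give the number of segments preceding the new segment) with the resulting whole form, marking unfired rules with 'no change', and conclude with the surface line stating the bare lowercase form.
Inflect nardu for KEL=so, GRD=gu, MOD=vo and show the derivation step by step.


underlying: za-nardu-if-i
1. f -> v, p -> b, s -> z, t -> d / V _ V: fires at position(s) 9: zanarduivi
surface: zanarduivi


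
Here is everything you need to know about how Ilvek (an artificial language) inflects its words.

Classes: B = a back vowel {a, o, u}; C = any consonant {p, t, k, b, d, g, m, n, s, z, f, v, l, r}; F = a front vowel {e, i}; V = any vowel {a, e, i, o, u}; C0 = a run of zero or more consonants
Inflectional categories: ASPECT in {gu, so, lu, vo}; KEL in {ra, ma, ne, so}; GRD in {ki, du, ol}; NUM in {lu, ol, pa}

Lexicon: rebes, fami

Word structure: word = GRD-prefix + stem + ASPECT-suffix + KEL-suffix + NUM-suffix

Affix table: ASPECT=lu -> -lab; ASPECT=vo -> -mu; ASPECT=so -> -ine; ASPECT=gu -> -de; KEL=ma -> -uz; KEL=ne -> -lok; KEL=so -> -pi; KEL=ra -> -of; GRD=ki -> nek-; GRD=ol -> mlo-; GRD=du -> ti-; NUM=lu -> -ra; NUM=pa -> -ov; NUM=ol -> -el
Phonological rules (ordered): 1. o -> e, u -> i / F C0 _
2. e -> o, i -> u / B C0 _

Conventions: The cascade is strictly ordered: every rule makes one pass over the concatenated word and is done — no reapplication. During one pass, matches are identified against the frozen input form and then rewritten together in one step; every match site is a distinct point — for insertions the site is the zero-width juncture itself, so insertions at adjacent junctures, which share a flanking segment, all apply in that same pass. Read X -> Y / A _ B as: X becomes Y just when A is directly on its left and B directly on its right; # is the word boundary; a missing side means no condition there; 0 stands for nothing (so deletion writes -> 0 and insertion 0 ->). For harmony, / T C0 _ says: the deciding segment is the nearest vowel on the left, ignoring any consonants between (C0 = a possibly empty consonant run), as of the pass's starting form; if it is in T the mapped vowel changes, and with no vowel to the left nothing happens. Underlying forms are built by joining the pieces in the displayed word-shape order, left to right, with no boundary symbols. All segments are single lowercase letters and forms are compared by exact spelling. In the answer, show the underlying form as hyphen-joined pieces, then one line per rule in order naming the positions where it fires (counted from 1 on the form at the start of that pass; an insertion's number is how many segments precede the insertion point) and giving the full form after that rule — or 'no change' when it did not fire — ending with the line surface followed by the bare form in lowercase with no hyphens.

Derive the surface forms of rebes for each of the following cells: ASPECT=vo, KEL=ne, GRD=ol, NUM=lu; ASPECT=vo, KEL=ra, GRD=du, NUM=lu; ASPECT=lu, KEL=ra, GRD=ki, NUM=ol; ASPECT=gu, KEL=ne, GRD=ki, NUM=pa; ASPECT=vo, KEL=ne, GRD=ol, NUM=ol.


cell ASPECT=vo, KEL=ne, GRD=ol, NUM=lu:
underlying: mlo-rebes-mu-lok-ra
1. o -> e, u -> i / F C0 _: fires at position(s) 10: mlorebesmilokra
2. e -> o, i -> u / B C0 _: fires at position(s) 5: mlorobesmilokra
surface: mlorobesmilokra

cell ASPECT=vo, KEL=ra, GRD=du, NUM=lu:
underlying: ti-rebes-mu-of-ra
1. o -> e, u -> i / F C0 _: fires at position(s) 9: tirebesmiofra
2. e -> o, i -> u / B C0 _: no change
surface: tirebesmiofra

cell ASPECT=lu, KEL=ra, GRD=ki, NUM=ol:
underlying: nek-rebes-lab-of-el
1. o -> e, u -> i / F C0 _: no change
2. e -> o, i -> u / B C0 _: fires at position(s) 14: nekrebeslabofol
surface: nekrebeslabofol

cell ASPECT=gu, KEL=ne, GRD=ki, NUM=pa:
underlying: nek-rebes-de-lok-ov
1. o -> e, u -> i / F C0 _: fires at position(s) 12: nekrebesdelekov
2. e -> o, i -> u / B C0 _: no change
surface: nekrebesdelekov

cell ASPECT=vo, KEL=ne, GRD=ol, NUM=ol:
underlying: mlo-rebes-mu-lok-el
1. o -> e, u -> i / F C0 _: fires at position(s) 10: mlorebesmilokel
2. e -> o, i -> u / B C0 _: fires at position(s) 5, 14: mlorobesmilokol
surface: mlorobesmilokol


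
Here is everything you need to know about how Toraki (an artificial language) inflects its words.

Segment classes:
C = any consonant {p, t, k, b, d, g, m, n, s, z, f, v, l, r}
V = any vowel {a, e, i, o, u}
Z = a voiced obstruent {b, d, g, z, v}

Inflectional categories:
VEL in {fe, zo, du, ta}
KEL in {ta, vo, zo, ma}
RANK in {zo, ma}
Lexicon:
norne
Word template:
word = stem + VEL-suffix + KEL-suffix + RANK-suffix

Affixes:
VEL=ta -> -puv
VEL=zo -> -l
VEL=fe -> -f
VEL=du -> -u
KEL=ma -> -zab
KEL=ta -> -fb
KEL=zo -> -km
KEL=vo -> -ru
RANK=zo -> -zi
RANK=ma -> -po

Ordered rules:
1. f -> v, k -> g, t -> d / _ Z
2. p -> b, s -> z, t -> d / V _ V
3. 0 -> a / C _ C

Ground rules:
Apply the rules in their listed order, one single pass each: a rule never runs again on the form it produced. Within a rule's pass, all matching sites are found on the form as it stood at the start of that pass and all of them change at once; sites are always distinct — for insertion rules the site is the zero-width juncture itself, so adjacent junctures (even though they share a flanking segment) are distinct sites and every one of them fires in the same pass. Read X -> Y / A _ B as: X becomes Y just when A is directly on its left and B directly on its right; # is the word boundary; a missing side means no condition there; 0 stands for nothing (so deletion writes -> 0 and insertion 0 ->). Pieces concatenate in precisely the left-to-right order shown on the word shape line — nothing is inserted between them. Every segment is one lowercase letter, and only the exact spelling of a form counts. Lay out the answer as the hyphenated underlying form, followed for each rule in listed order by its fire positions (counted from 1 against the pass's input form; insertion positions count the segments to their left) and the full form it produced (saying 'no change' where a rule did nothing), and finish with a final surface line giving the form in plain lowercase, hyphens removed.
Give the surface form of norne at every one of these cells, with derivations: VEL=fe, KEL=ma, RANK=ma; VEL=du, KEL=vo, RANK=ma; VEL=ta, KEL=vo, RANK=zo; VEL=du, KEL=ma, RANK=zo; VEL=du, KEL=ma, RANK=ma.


cell VEL=fe, KEL=ma, RANK=ma:
underlying: norne-f-zab-po
1. f -> v, k -> g, t -> d / _ Z: fires at position(s) 6: nornevzabpo
2. p -> b, s -> z, t -> d / V _ V: no change
3. 0 -> a / C _ C: inserts after position(s) 3, 6, 9: noranevazabapo
surface: noranevazabapo

cell VEL=du, KEL=vo, RANK=ma:
underlying: norne-u-ru-po
1. f -> v, k -> g, t -> d / _ Z: no change
2. p -> b, s -> z, t -> d / V _ V: fires at position(s) 9: norneurubo
3. 0 -> a / C _ C: inserts after position(s) 3: noraneurubo
surface: noraneurubo

cell VEL=ta, KEL=vo, RANK=zo:
underlying: norne-puv-ru-zi
1. f -> v, k -> g, t -> d / _ Z: no change
2. p -> b, s -> z, t -> d / V _ V: fires at position(s) 6: nornebuvruzi
3. 0 -> a / C _ C: inserts after position(s) 3, 8: noranebuvaruzi
surface: noranebuvaruzi

cell VEL=du, KEL=ma, RANK=zo:
underlying: norne-u-zab-zi
1. f -> v, k -> g, t -> d / _ Z: no change
2. p -> b, s -> z, t -> d / V _ V: no change
3. 0 -> a / C _ C: inserts after position(s) 3, 9: noraneuzabazi
surface: noraneuzabazi

cell VEL=du, KEL=ma, RANK=ma:
underlying: norne-u-zab-po
1. f -> v, k -> g, t -> d / _ Z: no change
2. p -> b, s -> z, t -> d / V _ V: no change
3. 0 -> a / C _ C: inserts after position(s) 3, 9: noraneuzabapo
surface: noraneuzabapo


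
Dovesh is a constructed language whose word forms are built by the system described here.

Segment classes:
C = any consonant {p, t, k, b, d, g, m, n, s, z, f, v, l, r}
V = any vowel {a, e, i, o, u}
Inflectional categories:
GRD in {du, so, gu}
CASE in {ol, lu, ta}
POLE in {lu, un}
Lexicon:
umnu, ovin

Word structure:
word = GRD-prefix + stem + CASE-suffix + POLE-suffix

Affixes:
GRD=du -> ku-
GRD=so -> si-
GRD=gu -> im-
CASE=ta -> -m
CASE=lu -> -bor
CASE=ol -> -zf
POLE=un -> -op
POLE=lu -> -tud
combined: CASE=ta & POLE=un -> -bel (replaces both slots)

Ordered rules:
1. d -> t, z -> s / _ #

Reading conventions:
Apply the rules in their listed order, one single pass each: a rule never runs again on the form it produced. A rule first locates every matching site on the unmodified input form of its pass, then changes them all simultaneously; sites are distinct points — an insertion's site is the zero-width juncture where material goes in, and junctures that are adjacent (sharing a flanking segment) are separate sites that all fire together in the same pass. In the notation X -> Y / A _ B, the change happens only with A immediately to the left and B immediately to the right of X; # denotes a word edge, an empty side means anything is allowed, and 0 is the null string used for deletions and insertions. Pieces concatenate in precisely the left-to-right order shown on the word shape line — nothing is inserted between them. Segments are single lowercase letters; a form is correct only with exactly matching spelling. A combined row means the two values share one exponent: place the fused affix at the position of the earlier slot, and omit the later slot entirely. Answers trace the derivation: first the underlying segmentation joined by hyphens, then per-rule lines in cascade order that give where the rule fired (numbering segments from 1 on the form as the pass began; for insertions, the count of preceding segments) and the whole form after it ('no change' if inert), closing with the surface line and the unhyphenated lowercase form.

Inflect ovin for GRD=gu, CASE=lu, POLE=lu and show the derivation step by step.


underlying: im-ovin-bor-tud
1. d -> t, z -> s / _ #: fires at position(s) 12: imovinbortut
surface: imovinbortut


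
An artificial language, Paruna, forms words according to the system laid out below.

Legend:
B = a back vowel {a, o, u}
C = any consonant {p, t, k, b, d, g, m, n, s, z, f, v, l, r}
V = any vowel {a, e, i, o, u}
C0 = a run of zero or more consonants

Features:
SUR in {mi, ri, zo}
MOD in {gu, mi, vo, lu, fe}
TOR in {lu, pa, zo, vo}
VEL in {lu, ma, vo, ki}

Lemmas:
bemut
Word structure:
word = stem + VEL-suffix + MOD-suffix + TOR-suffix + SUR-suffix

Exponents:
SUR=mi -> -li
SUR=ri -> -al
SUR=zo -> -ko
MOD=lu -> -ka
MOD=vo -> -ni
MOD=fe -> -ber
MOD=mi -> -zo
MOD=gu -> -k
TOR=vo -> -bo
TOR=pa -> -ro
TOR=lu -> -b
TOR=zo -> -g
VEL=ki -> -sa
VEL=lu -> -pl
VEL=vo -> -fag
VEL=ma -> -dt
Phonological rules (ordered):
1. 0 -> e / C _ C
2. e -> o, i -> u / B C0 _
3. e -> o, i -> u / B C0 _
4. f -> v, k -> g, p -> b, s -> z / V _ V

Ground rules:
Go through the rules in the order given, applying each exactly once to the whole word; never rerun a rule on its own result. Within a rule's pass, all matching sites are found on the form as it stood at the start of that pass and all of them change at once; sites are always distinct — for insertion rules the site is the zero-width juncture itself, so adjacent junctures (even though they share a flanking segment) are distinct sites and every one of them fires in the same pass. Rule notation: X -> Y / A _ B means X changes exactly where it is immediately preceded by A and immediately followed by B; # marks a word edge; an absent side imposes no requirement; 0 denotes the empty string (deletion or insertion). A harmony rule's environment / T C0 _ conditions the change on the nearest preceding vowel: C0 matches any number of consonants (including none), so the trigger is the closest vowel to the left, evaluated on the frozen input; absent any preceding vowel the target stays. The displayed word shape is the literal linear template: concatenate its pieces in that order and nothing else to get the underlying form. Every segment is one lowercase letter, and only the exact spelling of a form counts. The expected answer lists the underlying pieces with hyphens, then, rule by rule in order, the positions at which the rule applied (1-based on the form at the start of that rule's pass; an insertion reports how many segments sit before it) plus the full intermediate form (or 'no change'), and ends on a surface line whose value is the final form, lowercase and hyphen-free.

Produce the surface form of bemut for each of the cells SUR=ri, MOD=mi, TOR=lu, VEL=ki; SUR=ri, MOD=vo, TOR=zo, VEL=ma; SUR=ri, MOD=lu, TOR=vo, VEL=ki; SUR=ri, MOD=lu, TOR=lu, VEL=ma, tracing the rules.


cell SUR=ri, MOD=mi, TOR=lu, VEL=ki:
underlying: bemut-sa-zo-b-al
1. 0 -> e / C _ C: inserts after position(s) 5: bemutesazobal
2. e -> o, i -> u / B C0 _: fires at position(s) 6: bemutosazobal
3. e -> o, i -> u / B C0 _: no change
4. f -> v, k -> g, p -> b, s -> z / V _ V: fires at position(s) 7: bemutozazobal
surface: bemutozazobal

cell SUR=ri, MOD=vo, TOR=zo, VEL=ma:
underlying: bemut-dt-ni-g-al
1. 0 -> e / C _ C: inserts after position(s) 5, 6, 7: bemutedetenigal
2. e -> o, i -> u / B C0 _: fires at position(s) 6: bemutodetenigal
3. e -> o, i -> u / B C0 _: fires at position(s) 8: bemutodotenigal
4. f -> v, k -> g, p -> b, s -> z / V _ V: no change
surface: bemutodotenigal

cell SUR=ri, MOD=lu, TOR=vo, VEL=ki:
underlying: bemut-sa-ka-bo-al
1. 0 -> e / C _ C: inserts after position(s) 5: bemutesakaboal
2. e -> o, i -> u / B C0 _: fires at position(s) 6: bemutosakaboal
3. e -> o, i -> u / B C0 _: no change
4. f -> v, k -> g, p -> b, s -> z / V _ V: fires at position(s) 7, 9: bemutozagaboal
surface: bemutozagaboal

cell SUR=ri, MOD=lu, TOR=lu, VEL=ma:
underlying: bemut-dt-ka-b-al
1. 0 -> e / C _ C: inserts after position(s) 5, 6, 7: bemutedetekabal
2. e -> o, i -> u / B C0 _: fires at position(s) 6: bemutodetekabal
3. e -> o, i -> u / B C0 _: fires at position(s) 8: bemutodotekabal
4. f -> v, k -> g, p -> b, s -> z / V _ V: fires at position(s) 11: bemutodotegabal
surface: bemutodotegabal
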